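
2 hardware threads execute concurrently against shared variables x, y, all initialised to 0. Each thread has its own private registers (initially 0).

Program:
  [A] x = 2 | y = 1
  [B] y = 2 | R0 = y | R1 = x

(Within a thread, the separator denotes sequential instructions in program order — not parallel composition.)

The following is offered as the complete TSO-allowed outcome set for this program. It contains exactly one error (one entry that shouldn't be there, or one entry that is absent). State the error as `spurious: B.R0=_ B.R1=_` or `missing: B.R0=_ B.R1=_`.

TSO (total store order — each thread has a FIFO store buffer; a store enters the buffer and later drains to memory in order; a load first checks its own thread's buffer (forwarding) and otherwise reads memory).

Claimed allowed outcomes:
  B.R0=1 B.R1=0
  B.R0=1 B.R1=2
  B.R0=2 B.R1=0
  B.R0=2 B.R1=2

spurious: B.R0=1 B.R1=0

outcome vector order: (B.R0,B.R1)
[TSO] allowed = {12; 20; 22}
claimed∖TSO = {10}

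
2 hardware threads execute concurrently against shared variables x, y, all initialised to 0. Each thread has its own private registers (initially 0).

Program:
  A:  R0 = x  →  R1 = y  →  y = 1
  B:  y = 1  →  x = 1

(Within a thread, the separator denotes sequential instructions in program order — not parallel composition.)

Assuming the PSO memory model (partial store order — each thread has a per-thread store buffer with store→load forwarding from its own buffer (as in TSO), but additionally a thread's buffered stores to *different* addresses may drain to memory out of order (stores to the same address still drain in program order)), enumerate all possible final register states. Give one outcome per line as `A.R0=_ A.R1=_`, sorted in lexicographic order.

outcome vector order: (A.R0,A.R1)
|PSO outcomes| = 4

A.R0=0 A.R1=0
A.R0=0 A.R1=1
A.R0=1 A.R1=0
A.R0=1 A.R1=1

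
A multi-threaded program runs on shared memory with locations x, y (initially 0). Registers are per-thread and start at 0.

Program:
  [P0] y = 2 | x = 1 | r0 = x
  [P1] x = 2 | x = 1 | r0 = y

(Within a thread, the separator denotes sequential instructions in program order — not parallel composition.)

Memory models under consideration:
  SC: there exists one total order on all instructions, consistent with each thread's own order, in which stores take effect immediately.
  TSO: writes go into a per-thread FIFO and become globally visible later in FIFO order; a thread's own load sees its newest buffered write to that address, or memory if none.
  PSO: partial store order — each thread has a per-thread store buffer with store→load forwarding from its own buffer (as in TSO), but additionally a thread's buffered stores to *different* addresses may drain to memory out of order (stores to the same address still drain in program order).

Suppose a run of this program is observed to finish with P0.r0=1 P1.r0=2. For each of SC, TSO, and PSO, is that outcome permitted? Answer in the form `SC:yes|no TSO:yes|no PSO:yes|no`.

outcome vector order: (P0.r0,P1.r0)
SC (3): <1 0> <1 2> <2 2>
TSO (4): <1 0> <1 2> <2 0> <2 2>
PSO (4): <1 0> <1 2> <2 0> <2 2>
target <1 2> ∈ {SC,TSO,PSO}

SC:yes TSO:yes PSO:yes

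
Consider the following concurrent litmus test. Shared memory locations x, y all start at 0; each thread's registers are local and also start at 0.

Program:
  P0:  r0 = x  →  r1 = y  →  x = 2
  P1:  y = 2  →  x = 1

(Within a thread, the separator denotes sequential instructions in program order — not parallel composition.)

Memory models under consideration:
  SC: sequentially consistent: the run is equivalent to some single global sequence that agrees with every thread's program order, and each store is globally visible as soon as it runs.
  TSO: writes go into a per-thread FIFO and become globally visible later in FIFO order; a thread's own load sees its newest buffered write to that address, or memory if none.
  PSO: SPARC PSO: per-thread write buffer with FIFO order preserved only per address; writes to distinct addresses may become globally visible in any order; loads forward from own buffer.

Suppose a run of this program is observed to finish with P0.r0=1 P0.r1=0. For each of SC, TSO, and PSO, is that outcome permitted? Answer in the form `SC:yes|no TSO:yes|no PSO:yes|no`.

SC:no TSO:no PSO:yes

outcome vector order: (P0.r0,P0.r1)
SC (3): 00 02 12
TSO (3): 00 02 12
PSO (4): 00 02 10 12
target 10 ∈ {PSO}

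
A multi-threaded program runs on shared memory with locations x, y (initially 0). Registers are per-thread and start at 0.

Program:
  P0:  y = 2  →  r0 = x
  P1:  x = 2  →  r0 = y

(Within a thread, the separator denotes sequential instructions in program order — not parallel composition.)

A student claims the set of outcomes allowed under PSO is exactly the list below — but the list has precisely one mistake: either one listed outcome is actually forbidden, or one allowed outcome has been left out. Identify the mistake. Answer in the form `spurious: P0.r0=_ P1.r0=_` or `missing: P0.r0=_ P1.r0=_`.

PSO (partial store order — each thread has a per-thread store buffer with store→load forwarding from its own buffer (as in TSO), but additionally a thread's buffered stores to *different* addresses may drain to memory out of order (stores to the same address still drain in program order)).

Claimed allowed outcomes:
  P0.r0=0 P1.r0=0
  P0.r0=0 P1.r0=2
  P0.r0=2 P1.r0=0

missing: P0.r0=2 P1.r0=2

outcome vector order: (P0.r0,P1.r0)
under PSO → (0,0), (0,2), (2,0), (2,2)
PSO∖claimed = {(2,2)}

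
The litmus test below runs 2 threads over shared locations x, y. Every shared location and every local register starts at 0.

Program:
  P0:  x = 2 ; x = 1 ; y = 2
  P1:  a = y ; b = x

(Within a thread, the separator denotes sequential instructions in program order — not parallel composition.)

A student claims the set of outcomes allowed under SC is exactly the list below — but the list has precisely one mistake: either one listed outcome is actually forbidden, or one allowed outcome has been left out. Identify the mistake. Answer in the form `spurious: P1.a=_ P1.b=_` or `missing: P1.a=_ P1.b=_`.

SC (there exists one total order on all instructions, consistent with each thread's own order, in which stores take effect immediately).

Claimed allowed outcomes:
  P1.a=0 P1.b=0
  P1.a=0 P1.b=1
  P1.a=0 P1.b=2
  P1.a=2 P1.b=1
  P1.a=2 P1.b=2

spurious: P1.a=2 P1.b=2

outcome vector order: (P1.a,P1.b)
[SC] allowed = {00 01 02 21}
claimed∖SC = {22}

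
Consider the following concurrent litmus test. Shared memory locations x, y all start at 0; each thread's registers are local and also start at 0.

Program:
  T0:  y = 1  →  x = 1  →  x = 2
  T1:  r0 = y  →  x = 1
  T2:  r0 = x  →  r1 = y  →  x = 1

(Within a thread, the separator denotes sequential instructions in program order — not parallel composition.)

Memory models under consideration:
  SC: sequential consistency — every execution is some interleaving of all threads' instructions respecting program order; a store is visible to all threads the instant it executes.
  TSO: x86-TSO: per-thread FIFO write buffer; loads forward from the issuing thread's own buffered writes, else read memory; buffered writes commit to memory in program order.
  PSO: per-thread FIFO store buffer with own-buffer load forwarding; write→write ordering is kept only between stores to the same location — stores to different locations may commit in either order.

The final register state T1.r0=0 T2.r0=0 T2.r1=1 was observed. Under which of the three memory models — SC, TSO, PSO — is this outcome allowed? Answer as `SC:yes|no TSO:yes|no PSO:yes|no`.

outcome vector order: (T1.r0,T2.r0,T2.r1)
under SC → (0,0,0) (0,0,1) (0,1,0) (0,1,1) (0,2,1) (1,0,0) (1,0,1) (1,1,1) (1,2,1)
under TSO → (0,0,0) (0,0,1) (0,1,0) (0,1,1) (0,2,1) (1,0,0) (1,0,1) (1,1,1) (1,2,1)
under PSO → (0,0,0) (0,0,1) (0,1,0) (0,1,1) (0,2,0) (0,2,1) (1,0,0) (1,0,1) (1,1,0) (1,1,1) (1,2,0) (1,2,1)
target (0,0,1) ∈ {SC,TSO,PSO}

SC:yes TSO:yes PSO:yes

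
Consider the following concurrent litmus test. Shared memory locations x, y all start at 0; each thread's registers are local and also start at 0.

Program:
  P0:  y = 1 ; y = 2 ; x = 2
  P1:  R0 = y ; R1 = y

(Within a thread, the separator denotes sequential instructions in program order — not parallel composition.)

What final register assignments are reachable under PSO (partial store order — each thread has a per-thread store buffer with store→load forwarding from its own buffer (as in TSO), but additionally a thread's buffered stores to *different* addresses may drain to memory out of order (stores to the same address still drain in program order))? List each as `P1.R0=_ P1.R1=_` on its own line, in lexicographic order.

outcome vector order: (P1.R0,P1.R1)
|PSO outcomes| = 6

P1.R0=0 P1.R1=0
P1.R0=0 P1.R1=1
P1.R0=0 P1.R1=2
P1.R0=1 P1.R1=1
P1.R0=1 P1.R1=2
P1.R0=2 P1.R1=2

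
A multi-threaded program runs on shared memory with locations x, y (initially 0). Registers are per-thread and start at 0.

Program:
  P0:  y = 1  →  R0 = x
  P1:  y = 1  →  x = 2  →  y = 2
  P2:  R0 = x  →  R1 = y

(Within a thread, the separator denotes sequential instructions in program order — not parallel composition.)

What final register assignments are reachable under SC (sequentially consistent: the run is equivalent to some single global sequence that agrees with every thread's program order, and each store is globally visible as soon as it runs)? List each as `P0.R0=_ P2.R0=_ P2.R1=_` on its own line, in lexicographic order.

P0.R0=0 P2.R0=0 P2.R1=0
P0.R0=0 P2.R0=0 P2.R1=1
P0.R0=0 P2.R0=0 P2.R1=2
P0.R0=0 P2.R0=2 P2.R1=1
P0.R0=0 P2.R0=2 P2.R1=2
P0.R0=2 P2.R0=0 P2.R1=0
P0.R0=2 P2.R0=0 P2.R1=1
P0.R0=2 P2.R0=0 P2.R1=2
P0.R0=2 P2.R0=2 P2.R1=1
P0.R0=2 P2.R0=2 P2.R1=2

outcome vector order: (P0.R0,P2.R0,P2.R1)
|SC outcomes| = 10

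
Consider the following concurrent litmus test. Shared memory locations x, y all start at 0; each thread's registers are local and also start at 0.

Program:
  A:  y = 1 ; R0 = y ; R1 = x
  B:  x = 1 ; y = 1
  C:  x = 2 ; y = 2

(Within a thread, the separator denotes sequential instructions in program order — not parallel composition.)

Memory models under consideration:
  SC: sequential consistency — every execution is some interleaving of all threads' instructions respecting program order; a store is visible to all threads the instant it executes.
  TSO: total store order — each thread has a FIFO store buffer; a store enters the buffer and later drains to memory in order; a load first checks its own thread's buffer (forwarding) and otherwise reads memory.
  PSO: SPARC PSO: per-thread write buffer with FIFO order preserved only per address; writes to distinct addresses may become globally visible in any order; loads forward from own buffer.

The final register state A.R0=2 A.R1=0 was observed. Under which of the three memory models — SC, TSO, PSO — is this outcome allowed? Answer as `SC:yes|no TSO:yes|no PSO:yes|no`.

SC:no TSO:no PSO:yes

outcome vector order: (A.R0,A.R1)
under SC → 1/0 1/1 1/2 2/1 2/2
under TSO → 1/0 1/1 1/2 2/1 2/2
under PSO → 1/0 1/1 1/2 2/0 2/1 2/2
target 2/0 ∈ {PSO}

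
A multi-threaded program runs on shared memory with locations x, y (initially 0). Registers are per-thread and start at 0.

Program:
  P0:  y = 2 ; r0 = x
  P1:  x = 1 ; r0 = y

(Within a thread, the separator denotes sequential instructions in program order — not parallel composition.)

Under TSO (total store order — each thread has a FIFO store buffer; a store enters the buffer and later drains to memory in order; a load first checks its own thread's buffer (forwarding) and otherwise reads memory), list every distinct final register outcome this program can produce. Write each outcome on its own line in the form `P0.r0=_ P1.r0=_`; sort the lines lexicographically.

P0.r0=0 P1.r0=0
P0.r0=0 P1.r0=2
P0.r0=1 P1.r0=0
P0.r0=1 P1.r0=2

outcome vector order: (P0.r0,P1.r0)
|TSO outcomes| = 4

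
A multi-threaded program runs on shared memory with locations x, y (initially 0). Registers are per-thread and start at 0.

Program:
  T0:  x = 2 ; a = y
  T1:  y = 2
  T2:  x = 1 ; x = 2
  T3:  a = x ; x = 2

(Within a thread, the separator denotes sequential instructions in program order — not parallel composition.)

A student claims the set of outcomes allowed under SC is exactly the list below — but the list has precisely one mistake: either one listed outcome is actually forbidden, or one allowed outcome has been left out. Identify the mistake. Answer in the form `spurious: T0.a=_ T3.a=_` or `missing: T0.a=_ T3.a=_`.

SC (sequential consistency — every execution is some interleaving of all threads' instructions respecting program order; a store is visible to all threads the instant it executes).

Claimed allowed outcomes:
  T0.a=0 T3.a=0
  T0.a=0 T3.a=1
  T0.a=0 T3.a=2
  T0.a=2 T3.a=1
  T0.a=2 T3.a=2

outcome vector order: (T0.a,T3.a)
SC (6): (0,0); (0,1); (0,2); (2,0); (2,1); (2,2)
SC∖claimed = {(2,0)}

missing: T0.a=2 T3.a=0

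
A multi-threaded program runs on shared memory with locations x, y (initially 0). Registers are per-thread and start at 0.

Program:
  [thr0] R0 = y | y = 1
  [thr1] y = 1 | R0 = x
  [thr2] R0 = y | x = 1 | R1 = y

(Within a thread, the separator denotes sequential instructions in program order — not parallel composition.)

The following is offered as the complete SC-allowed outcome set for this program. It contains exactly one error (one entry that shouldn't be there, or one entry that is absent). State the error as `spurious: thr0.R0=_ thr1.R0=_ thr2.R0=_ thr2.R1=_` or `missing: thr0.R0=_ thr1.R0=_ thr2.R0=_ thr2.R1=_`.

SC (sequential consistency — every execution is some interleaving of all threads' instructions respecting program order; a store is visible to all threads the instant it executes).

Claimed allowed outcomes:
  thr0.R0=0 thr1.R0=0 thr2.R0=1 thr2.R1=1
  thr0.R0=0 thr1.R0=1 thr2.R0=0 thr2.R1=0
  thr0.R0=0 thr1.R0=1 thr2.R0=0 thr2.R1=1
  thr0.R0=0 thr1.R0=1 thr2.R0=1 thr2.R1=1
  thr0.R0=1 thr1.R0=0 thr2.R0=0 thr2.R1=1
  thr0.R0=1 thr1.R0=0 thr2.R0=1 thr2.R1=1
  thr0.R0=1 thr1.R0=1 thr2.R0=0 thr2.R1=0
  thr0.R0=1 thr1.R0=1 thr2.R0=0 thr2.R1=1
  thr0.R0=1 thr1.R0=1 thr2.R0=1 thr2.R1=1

missing: thr0.R0=0 thr1.R0=0 thr2.R0=0 thr2.R1=1

outcome vector order: (thr0.R0,thr1.R0,thr2.R0,thr2.R1)
SC: 10 outcomes — {0001; 0011; 0100; 0101; 0111; 1001; 1011; 1100; 1101; 1111}
SC∖claimed = {0001}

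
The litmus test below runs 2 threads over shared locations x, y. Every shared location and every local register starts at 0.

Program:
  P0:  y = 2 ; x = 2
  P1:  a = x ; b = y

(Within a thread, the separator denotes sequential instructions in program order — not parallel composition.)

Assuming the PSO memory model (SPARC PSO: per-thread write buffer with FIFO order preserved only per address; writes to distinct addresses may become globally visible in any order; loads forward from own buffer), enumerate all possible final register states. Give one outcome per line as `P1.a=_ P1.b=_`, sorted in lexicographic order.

outcome vector order: (P1.a,P1.b)
|PSO outcomes| = 4

P1.a=0 P1.b=0
P1.a=0 P1.b=2
P1.a=2 P1.b=0
P1.a=2 P1.b=2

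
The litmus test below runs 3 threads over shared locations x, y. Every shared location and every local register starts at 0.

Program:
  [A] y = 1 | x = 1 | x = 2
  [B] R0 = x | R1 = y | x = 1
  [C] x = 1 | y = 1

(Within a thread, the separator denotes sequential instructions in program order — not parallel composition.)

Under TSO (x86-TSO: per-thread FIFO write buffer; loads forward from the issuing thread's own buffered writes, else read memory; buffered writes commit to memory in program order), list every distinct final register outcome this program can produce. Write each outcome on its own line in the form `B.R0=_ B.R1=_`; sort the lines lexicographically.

B.R0=0 B.R1=0
B.R0=0 B.R1=1
B.R0=1 B.R1=0
B.R0=1 B.R1=1
B.R0=2 B.R1=1

outcome vector order: (B.R0,B.R1)
|TSO outcomes| = 5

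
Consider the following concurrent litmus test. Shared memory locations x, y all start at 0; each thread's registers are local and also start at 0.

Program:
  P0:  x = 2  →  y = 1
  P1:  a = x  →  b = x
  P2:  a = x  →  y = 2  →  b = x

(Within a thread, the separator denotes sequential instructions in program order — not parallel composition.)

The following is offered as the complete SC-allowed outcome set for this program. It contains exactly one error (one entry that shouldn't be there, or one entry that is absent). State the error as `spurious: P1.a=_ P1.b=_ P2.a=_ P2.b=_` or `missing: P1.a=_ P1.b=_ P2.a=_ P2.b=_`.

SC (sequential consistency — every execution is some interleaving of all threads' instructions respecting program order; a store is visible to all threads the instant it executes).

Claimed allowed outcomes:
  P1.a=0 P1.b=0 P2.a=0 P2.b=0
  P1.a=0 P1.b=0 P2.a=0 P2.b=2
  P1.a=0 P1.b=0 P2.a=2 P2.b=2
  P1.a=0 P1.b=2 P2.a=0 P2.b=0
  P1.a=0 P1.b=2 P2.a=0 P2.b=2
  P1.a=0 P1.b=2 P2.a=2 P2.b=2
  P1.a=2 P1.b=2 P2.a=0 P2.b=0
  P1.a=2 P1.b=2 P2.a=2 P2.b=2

missing: P1.a=2 P1.b=2 P2.a=0 P2.b=2

outcome vector order: (P1.a,P1.b,P2.a,P2.b)
SC: 9 outcomes — {0000, 0002, 0022, 0200, 0202, 0222, 2200, 2202, 2222}
SC∖claimed = {2202}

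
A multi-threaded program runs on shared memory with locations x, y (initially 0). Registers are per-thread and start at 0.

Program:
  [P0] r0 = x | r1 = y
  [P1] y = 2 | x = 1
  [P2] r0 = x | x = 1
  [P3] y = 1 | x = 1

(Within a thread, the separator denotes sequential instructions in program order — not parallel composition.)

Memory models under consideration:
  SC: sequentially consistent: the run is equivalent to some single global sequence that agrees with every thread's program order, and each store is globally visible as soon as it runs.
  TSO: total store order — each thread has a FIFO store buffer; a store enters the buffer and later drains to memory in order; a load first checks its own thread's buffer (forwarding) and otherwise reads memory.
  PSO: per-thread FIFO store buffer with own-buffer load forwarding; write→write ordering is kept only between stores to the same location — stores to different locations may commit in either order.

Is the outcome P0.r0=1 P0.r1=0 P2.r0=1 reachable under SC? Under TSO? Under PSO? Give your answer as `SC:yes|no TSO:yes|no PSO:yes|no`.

SC:no TSO:no PSO:yes

outcome vector order: (P0.r0,P0.r1,P2.r0)
SC (11): <0 0 0> <0 0 1> <0 1 0> <0 1 1> <0 2 0> <0 2 1> <1 0 0> <1 1 0> <1 1 1> <1 2 0> <1 2 1>
TSO (11): <0 0 0> <0 0 1> <0 1 0> <0 1 1> <0 2 0> <0 2 1> <1 0 0> <1 1 0> <1 1 1> <1 2 0> <1 2 1>
PSO (12): <0 0 0> <0 0 1> <0 1 0> <0 1 1> <0 2 0> <0 2 1> <1 0 0> <1 0 1> <1 1 0> <1 1 1> <1 2 0> <1 2 1>
target <1 0 1> ∈ {PSO}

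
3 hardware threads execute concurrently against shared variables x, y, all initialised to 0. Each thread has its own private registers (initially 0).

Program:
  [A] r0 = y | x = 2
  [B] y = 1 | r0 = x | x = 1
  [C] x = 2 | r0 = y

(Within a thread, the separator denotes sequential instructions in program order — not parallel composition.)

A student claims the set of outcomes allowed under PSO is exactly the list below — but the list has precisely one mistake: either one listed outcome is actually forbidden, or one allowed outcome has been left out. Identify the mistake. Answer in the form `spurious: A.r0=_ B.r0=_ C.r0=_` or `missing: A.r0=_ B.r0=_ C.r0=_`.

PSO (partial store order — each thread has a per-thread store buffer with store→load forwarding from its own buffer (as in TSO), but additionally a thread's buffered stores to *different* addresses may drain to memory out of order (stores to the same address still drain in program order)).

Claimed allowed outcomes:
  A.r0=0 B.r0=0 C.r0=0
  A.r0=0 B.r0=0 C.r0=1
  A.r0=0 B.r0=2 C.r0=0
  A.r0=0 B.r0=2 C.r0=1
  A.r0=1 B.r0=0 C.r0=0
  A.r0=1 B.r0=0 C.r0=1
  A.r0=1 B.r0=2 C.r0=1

missing: A.r0=1 B.r0=2 C.r0=0

outcome vector order: (A.r0,B.r0,C.r0)
[PSO] allowed = {<0 0 0>, <0 0 1>, <0 2 0>, <0 2 1>, <1 0 0>, <1 0 1>, <1 2 0>, <1 2 1>}
PSO∖claimed = {<1 2 0>}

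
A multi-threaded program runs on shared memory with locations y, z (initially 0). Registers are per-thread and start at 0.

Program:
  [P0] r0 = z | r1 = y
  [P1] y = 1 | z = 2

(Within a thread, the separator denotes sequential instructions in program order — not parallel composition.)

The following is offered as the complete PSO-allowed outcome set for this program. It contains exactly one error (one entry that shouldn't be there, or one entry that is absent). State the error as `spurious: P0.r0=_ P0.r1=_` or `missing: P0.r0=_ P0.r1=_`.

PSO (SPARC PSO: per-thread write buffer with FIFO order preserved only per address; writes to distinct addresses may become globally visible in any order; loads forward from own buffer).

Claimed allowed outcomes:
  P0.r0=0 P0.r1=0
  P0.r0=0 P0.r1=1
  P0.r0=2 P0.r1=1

outcome vector order: (P0.r0,P0.r1)
under PSO → (0,0), (0,1), (2,0), (2,1)
PSO∖claimed = {(2,0)}

missing: P0.r0=2 P0.r1=0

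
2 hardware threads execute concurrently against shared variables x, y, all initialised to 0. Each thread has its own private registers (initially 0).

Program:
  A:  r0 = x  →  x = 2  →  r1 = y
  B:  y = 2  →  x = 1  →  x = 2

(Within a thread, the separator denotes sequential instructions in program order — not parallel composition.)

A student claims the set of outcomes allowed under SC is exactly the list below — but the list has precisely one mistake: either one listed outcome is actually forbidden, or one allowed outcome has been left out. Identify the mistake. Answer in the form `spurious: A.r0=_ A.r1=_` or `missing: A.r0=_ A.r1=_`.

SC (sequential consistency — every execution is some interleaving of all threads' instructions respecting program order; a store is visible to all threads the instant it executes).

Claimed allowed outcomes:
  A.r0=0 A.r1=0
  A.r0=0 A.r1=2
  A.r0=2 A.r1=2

missing: A.r0=1 A.r1=2

outcome vector order: (A.r0,A.r1)
[SC] allowed = {00 02 12 22}
SC∖claimed = {12}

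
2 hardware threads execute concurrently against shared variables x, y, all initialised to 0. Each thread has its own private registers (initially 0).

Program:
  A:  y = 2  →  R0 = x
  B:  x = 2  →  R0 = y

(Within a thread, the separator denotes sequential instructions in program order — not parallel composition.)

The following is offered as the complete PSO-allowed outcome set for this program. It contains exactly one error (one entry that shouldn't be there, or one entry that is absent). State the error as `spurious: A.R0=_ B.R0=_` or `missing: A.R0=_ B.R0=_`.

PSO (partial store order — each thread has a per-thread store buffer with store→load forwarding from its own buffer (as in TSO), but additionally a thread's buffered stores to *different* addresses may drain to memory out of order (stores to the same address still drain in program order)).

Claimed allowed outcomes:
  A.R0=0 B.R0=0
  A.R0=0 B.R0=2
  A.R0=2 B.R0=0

missing: A.R0=2 B.R0=2

outcome vector order: (A.R0,B.R0)
PSO: 4 outcomes — {0/0 0/2 2/0 2/2}
PSO∖claimed = {2/2}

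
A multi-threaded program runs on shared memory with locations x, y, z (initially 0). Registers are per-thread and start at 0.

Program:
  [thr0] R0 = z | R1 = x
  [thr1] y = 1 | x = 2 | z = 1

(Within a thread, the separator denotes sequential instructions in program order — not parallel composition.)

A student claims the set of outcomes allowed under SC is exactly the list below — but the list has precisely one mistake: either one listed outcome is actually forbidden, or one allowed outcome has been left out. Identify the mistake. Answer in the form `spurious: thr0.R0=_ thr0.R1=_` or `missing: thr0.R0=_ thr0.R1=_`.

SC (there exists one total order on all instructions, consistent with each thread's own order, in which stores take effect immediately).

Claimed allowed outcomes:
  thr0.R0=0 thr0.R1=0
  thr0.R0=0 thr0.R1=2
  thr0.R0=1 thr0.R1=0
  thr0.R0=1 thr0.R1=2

spurious: thr0.R0=1 thr0.R1=0

outcome vector order: (thr0.R0,thr0.R1)
SC (3): 00; 02; 12
claimed∖SC = {10}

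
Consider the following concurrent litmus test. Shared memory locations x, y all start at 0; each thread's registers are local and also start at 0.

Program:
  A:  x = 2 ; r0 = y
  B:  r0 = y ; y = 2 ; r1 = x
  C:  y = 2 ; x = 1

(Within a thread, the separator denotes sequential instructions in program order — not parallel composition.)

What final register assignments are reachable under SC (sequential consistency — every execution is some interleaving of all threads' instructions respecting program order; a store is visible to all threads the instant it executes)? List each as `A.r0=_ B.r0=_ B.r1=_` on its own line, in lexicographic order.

outcome vector order: (A.r0,B.r0,B.r1)
|SC outcomes| = 10

A.r0=0 B.r0=0 B.r1=1
A.r0=0 B.r0=0 B.r1=2
A.r0=0 B.r0=2 B.r1=1
A.r0=0 B.r0=2 B.r1=2
A.r0=2 B.r0=0 B.r1=0
A.r0=2 B.r0=0 B.r1=1
A.r0=2 B.r0=0 B.r1=2
A.r0=2 B.r0=2 B.r1=0
A.r0=2 B.r0=2 B.r1=1
A.r0=2 B.r0=2 B.r1=2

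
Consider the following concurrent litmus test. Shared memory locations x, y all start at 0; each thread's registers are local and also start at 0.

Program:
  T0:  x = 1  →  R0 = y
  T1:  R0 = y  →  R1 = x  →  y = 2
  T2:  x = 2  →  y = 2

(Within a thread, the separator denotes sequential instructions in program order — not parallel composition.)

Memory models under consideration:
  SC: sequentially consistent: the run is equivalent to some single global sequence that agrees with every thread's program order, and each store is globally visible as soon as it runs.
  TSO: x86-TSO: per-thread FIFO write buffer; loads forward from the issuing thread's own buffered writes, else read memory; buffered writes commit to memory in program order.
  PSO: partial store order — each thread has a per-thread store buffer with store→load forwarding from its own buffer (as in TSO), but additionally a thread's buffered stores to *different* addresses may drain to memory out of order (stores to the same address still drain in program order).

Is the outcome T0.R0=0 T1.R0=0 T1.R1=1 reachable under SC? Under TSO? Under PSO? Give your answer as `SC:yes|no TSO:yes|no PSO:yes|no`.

SC:yes TSO:yes PSO:yes

outcome vector order: (T0.R0,T1.R0,T1.R1)
[SC] allowed = {(0,0,0) (0,0,1) (0,0,2) (0,2,1) (0,2,2) (2,0,0) (2,0,1) (2,0,2) (2,2,1) (2,2,2)}
[TSO] allowed = {(0,0,0) (0,0,1) (0,0,2) (0,2,1) (0,2,2) (2,0,0) (2,0,1) (2,0,2) (2,2,1) (2,2,2)}
[PSO] allowed = {(0,0,0) (0,0,1) (0,0,2) (0,2,0) (0,2,1) (0,2,2) (2,0,0) (2,0,1) (2,0,2) (2,2,0) (2,2,1) (2,2,2)}
target (0,0,1) ∈ {SC,TSO,PSO}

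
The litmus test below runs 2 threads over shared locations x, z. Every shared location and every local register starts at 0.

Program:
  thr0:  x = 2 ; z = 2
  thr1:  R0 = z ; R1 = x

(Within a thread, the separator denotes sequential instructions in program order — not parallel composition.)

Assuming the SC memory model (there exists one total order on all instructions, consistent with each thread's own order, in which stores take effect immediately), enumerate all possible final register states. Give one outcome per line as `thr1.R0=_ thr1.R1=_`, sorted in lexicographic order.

thr1.R0=0 thr1.R1=0
thr1.R0=0 thr1.R1=2
thr1.R0=2 thr1.R1=2

outcome vector order: (thr1.R0,thr1.R1)
|SC outcomes| = 3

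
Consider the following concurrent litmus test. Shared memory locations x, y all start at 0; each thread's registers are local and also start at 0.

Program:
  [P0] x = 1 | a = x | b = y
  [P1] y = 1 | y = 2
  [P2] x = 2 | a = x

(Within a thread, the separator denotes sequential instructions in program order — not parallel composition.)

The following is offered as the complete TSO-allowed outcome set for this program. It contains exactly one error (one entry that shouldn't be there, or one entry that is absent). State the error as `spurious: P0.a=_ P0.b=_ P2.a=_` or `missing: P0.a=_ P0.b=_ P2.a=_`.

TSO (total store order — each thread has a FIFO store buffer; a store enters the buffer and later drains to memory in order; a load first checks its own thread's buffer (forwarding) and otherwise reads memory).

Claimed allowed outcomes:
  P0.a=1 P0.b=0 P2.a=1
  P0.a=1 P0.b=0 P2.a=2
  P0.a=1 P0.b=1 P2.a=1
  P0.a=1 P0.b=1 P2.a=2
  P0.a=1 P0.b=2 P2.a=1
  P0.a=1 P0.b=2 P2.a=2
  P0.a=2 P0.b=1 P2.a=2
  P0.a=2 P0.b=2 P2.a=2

outcome vector order: (P0.a,P0.b,P2.a)
under TSO → (1,0,1); (1,0,2); (1,1,1); (1,1,2); (1,2,1); (1,2,2); (2,0,2); (2,1,2); (2,2,2)
TSO∖claimed = {(2,0,2)}

missing: P0.a=2 P0.b=0 P2.a=2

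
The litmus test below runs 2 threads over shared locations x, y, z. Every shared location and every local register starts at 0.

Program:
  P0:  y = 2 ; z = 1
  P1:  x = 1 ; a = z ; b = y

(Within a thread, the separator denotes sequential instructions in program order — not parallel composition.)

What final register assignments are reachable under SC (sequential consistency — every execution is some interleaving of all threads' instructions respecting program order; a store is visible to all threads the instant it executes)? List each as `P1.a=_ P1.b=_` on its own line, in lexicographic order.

outcome vector order: (P1.a,P1.b)
|SC outcomes| = 3

P1.a=0 P1.b=0
P1.a=0 P1.b=2
P1.a=1 P1.b=2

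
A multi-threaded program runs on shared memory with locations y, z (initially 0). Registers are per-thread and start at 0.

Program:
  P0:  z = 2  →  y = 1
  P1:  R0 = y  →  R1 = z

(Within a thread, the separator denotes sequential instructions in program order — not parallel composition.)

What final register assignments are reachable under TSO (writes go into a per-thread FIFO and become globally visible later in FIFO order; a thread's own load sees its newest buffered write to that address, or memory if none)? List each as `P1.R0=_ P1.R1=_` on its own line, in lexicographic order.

P1.R0=0 P1.R1=0
P1.R0=0 P1.R1=2
P1.R0=1 P1.R1=2

outcome vector order: (P1.R0,P1.R1)
|TSO outcomes| = 3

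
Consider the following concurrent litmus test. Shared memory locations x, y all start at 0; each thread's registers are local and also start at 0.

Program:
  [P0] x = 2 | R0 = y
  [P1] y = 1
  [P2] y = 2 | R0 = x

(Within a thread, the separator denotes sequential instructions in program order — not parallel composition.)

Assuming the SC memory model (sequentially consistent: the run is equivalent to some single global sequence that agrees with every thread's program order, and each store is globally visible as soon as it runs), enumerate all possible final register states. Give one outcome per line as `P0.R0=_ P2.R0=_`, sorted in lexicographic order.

P0.R0=0 P2.R0=2
P0.R0=1 P2.R0=0
P0.R0=1 P2.R0=2
P0.R0=2 P2.R0=0
P0.R0=2 P2.R0=2

outcome vector order: (P0.R0,P2.R0)
|SC outcomes| = 5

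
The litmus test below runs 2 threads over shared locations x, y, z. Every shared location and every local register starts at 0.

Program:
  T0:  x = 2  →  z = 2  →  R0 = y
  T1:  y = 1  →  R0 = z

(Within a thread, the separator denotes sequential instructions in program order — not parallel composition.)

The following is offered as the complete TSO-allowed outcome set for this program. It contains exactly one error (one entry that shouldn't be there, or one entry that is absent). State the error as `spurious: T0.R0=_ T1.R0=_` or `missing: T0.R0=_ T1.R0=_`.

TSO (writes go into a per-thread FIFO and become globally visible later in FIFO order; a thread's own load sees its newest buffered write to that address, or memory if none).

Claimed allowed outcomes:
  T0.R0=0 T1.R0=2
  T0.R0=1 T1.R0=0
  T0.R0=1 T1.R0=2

outcome vector order: (T0.R0,T1.R0)
TSO: 4 outcomes — {0/0 0/2 1/0 1/2}
TSO∖claimed = {0/0}

missing: T0.R0=0 T1.R0=0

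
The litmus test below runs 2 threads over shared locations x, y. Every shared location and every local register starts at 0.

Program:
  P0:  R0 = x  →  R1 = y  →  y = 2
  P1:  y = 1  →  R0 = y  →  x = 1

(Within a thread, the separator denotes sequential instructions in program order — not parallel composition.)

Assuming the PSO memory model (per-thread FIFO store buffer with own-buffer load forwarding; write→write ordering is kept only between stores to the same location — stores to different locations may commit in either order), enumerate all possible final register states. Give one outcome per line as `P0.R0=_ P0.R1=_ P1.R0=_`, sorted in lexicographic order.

outcome vector order: (P0.R0,P0.R1,P1.R0)
|PSO outcomes| = 6

P0.R0=0 P0.R1=0 P1.R0=1
P0.R0=0 P0.R1=0 P1.R0=2
P0.R0=0 P0.R1=1 P1.R0=1
P0.R0=0 P0.R1=1 P1.R0=2
P0.R0=1 P0.R1=0 P1.R0=1
P0.R0=1 P0.R1=1 P1.R0=1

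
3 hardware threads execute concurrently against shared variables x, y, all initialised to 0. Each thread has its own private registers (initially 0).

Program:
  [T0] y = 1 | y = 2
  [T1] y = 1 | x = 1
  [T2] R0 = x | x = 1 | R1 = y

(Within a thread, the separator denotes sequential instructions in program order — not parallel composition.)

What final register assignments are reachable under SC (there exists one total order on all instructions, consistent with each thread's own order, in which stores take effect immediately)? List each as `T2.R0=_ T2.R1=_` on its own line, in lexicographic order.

T2.R0=0 T2.R1=0
T2.R0=0 T2.R1=1
T2.R0=0 T2.R1=2
T2.R0=1 T2.R1=1
T2.R0=1 T2.R1=2

outcome vector order: (T2.R0,T2.R1)
|SC outcomes| = 5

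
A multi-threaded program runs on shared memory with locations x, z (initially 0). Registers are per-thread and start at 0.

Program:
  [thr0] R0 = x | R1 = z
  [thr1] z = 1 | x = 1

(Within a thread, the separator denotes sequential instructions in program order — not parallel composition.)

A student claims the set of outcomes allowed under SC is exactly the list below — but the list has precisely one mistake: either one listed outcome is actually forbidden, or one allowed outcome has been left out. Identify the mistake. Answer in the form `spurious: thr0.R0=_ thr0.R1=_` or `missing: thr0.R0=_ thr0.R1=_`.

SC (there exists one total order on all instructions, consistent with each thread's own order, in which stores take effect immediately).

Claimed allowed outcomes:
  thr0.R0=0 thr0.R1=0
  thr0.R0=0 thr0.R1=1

missing: thr0.R0=1 thr0.R1=1

outcome vector order: (thr0.R0,thr0.R1)
[SC] allowed = {(0,0) (0,1) (1,1)}
SC∖claimed = {(1,1)}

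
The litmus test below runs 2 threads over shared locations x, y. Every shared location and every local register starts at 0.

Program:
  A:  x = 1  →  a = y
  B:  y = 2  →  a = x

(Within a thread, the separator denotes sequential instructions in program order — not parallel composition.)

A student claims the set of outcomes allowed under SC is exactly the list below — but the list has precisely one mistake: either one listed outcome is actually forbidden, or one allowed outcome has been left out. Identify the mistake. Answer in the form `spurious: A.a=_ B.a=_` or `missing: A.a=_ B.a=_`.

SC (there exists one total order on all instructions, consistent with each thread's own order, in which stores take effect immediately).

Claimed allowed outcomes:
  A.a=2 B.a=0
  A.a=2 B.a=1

missing: A.a=0 B.a=1

outcome vector order: (A.a,B.a)
under SC → 01 20 21
SC∖claimed = {01}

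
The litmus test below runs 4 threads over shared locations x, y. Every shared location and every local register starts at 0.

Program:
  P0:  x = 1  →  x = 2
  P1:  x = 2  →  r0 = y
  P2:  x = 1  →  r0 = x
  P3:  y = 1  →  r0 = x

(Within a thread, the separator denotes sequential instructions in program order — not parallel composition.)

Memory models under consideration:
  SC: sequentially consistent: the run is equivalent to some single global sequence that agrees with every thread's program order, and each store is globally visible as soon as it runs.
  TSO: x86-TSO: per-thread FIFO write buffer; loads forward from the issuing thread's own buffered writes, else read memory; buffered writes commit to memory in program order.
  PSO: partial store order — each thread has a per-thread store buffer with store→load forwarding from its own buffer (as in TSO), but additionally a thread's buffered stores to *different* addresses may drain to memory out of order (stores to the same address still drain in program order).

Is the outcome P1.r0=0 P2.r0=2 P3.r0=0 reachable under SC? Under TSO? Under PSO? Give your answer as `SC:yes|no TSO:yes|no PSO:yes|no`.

outcome vector order: (P1.r0,P2.r0,P3.r0)
SC (10): (0,1,1); (0,1,2); (0,2,1); (0,2,2); (1,1,0); (1,1,1); (1,1,2); (1,2,0); (1,2,1); (1,2,2)
TSO (12): (0,1,0); (0,1,1); (0,1,2); (0,2,0); (0,2,1); (0,2,2); (1,1,0); (1,1,1); (1,1,2); (1,2,0); (1,2,1); (1,2,2)
PSO (12): (0,1,0); (0,1,1); (0,1,2); (0,2,0); (0,2,1); (0,2,2); (1,1,0); (1,1,1); (1,1,2); (1,2,0); (1,2,1); (1,2,2)
target (0,2,0) ∈ {TSO,PSO}

SC:no TSO:yes PSO:yes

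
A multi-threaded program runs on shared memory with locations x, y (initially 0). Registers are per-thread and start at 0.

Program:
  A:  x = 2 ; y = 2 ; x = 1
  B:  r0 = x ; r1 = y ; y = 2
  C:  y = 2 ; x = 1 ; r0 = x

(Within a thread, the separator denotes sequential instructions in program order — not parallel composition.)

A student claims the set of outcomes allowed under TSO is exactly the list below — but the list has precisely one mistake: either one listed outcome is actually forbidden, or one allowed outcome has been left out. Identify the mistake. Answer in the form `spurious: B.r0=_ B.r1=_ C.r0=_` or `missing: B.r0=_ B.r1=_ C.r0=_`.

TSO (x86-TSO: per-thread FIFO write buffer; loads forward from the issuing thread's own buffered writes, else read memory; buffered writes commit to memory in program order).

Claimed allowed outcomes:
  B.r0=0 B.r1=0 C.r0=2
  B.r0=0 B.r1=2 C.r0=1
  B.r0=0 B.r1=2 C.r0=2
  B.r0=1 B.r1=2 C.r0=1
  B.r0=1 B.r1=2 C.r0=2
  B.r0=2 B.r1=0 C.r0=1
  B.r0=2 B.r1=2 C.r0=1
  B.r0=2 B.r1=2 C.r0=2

outcome vector order: (B.r0,B.r1,C.r0)
under TSO → <0 0 1>; <0 0 2>; <0 2 1>; <0 2 2>; <1 2 1>; <1 2 2>; <2 0 1>; <2 2 1>; <2 2 2>
TSO∖claimed = {<0 0 1>}

missing: B.r0=0 B.r1=0 C.r0=1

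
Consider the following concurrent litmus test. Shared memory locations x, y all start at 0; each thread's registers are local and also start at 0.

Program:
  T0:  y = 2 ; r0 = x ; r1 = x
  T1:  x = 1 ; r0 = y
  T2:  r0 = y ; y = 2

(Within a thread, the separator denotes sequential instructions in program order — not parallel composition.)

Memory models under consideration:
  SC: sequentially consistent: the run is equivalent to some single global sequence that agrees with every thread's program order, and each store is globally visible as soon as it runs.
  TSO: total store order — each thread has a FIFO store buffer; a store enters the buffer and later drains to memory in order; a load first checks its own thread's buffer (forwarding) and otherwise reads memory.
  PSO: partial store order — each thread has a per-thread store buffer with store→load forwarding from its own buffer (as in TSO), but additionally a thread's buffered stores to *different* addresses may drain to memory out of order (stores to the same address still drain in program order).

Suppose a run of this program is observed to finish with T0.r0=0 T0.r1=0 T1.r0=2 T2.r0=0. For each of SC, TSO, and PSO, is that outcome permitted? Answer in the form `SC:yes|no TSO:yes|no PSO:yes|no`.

outcome vector order: (T0.r0,T0.r1,T1.r0,T2.r0)
SC: 8 outcomes — {0/0/2/0, 0/0/2/2, 0/1/2/0, 0/1/2/2, 1/1/0/0, 1/1/0/2, 1/1/2/0, 1/1/2/2}
TSO: 12 outcomes — {0/0/0/0, 0/0/0/2, 0/0/2/0, 0/0/2/2, 0/1/0/0, 0/1/0/2, 0/1/2/0, 0/1/2/2, 1/1/0/0, 1/1/0/2, 1/1/2/0, 1/1/2/2}
PSO: 12 outcomes — {0/0/0/0, 0/0/0/2, 0/0/2/0, 0/0/2/2, 0/1/0/0, 0/1/0/2, 0/1/2/0, 0/1/2/2, 1/1/0/0, 1/1/0/2, 1/1/2/0, 1/1/2/2}
target 0/0/2/0 ∈ {SC,TSO,PSO}

SC:yes TSO:yes PSO:yes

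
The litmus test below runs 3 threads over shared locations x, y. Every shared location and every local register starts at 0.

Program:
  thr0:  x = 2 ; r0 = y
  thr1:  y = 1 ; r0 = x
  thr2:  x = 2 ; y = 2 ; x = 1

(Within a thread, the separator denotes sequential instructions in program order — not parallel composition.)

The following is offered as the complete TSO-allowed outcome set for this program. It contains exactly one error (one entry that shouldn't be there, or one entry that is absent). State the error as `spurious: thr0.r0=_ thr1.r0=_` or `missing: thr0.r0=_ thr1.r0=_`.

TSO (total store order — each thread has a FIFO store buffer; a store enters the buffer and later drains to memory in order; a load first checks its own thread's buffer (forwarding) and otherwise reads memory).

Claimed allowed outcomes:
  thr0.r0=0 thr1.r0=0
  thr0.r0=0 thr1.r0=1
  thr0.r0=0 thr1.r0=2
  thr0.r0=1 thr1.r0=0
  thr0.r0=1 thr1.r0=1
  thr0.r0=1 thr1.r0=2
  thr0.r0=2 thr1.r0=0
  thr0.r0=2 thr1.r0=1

outcome vector order: (thr0.r0,thr1.r0)
[TSO] allowed = {00, 01, 02, 10, 11, 12, 20, 21, 22}
TSO∖claimed = {22}

missing: thr0.r0=2 thr1.r0=2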